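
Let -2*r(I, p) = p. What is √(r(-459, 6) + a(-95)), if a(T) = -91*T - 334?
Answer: 2*√2077 ≈ 91.148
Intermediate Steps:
r(I, p) = -p/2
a(T) = -334 - 91*T
√(r(-459, 6) + a(-95)) = √(-½*6 + (-334 - 91*(-95))) = √(-3 + (-334 + 8645)) = √(-3 + 8311) = √8308 = 2*√2077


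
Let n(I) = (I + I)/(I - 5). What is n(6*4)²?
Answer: 2304/361 ≈ 6.3823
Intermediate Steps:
n(I) = 2*I/(-5 + I) (n(I) = (2*I)/(-5 + I) = 2*I/(-5 + I))
n(6*4)² = (2*(6*4)/(-5 + 6*4))² = (2*24/(-5 + 24))² = (2*24/19)² = (2*24*(1/19))² = (48/19)² = 2304/361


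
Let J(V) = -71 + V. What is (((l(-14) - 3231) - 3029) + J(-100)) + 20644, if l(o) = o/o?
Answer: 14214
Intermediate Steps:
l(o) = 1
(((l(-14) - 3231) - 3029) + J(-100)) + 20644 = (((1 - 3231) - 3029) + (-71 - 100)) + 20644 = ((-3230 - 3029) - 171) + 20644 = (-6259 - 171) + 20644 = -6430 + 20644 = 14214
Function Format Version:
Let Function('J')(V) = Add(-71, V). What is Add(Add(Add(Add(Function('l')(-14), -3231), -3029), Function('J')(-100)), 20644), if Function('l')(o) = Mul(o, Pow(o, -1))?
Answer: 14214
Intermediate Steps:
Function('l')(o) = 1
Add(Add(Add(Add(Function('l')(-14), -3231), -3029), Function('J')(-100)), 20644) = Add(Add(Add(Add(1, -3231), -3029), Add(-71, -100)), 20644) = Add(Add(Add(-3230, -3029), -171), 20644) = Add(Add(-6259, -171), 20644) = Add(-6430, 20644) = 14214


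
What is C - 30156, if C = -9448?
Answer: -39604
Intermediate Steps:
C - 30156 = -9448 - 30156 = -39604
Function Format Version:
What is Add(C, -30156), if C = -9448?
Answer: -39604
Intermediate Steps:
Add(C, -30156) = Add(-9448, -30156) = -39604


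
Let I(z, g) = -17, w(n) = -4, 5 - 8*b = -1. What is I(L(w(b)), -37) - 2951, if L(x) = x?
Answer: -2968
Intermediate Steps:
b = 3/4 (b = 5/8 - 1/8*(-1) = 5/8 + 1/8 = 3/4 ≈ 0.75000)
I(L(w(b)), -37) - 2951 = -17 - 2951 = -2968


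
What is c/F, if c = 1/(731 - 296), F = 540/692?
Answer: 173/58725 ≈ 0.0029459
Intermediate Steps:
F = 135/173 (F = 540*(1/692) = 135/173 ≈ 0.78035)
c = 1/435 ≈ 0.0022989
c/F = 1/(435*(135/173)) = (1/435)*(173/135) = 173/58725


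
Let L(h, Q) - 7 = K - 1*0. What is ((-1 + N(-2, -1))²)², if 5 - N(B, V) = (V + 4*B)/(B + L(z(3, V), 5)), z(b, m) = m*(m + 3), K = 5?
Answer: 5764801/10000 ≈ 576.48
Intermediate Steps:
z(b, m) = m*(3 + m)
L(h, Q) = 12 (L(h, Q) = 7 + (5 - 1*0) = 7 + (5 + 0) = 7 + 5 = 12)
N(B, V) = 5 - (V + 4*B)/(12 + B) (N(B, V) = 5 - (V + 4*B)/(B + 12) = 5 - (V + 4*B)/(12 + B))
((-1 + N(-2, -1))²)² = ((-1 + (60 - 2 - 1*(-1))/(12 - 2))²)² = ((-1 + (60 - 2 + 1)/10)²)² = ((-1 + (⅒)*59)²)² = ((-1 + 59/10)²)² = ((49/10)²)² = (2401/100)² = 5764801/10000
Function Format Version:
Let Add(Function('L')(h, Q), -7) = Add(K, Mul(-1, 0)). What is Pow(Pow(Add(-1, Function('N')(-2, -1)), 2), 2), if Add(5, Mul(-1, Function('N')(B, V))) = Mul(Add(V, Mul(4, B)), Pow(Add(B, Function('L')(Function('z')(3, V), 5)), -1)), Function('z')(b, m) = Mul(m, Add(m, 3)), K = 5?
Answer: Rational(5764801, 10000) ≈ 576.48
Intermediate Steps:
Function('z')(b, m) = Mul(m, Add(3, m))
Function('L')(h, Q) = 12 (Function('L')(h, Q) = Add(7, Add(5, Mul(-1, 0))) = Add(7, Add(5, 0)) = Add(7, 5) = 12)
Function('N')(B, V) = Add(5, Mul(-1, Pow(Add(12, B), -1), Add(V, Mul(4, B)))) (Function('N')(B, V) = Add(5, Mul(-1, Mul(Add(V, Mul(4, B)), Pow(Add(B, 12), -1)))) = Add(5, Mul(-1, Mul(Add(V, Mul(4, B)), Pow(Add(12, B), -1)))) = Add(5, Mul(-1, Mul(Pow(Add(12, B), -1), Add(V, Mul(4, B))))) = Add(5, Mul(-1, Pow(Add(12, B), -1), Add(V, Mul(4, B)))))
Pow(Pow(Add(-1, Function('N')(-2, -1)), 2), 2) = Pow(Pow(Add(-1, Mul(Pow(Add(12, -2), -1), Add(60, -2, Mul(-1, -1)))), 2), 2) = Pow(Pow(Add(-1, Mul(Pow(10, -1), Add(60, -2, 1))), 2), 2) = Pow(Pow(Add(-1, Mul(Rational(1, 10), 59)), 2), 2) = Pow(Pow(Add(-1, Rational(59, 10)), 2), 2) = Pow(Pow(Rational(49, 10), 2), 2) = Pow(Rational(2401, 100), 2) = Rational(5764801, 10000)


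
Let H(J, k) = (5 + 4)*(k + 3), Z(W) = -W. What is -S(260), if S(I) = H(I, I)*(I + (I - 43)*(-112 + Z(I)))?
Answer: 190458288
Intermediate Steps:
H(J, k) = 27 + 9*k (H(J, k) = 9*(3 + k) = 27 + 9*k)
S(I) = (27 + 9*I)*(I + (-112 - I)*(-43 + I)) (S(I) = (27 + 9*I)*(I + (I - 43)*(-112 - I)) = (27 + 9*I)*(I + (-43 + I)*(-112 - I)) = (27 + 9*I)*(I + (-112 - I)*(-43 + I)))
-S(260) = -9*(3 + 260)*(4816 - 1*260**2 - 68*260) = -9*263*(4816 - 1*67600 - 17680) = -9*263*(4816 - 67600 - 17680) = -9*263*(-80464) = -1*(-190458288) = 190458288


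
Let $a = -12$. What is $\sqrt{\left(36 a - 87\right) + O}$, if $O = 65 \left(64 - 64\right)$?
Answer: $i \sqrt{519} \approx 22.782 i$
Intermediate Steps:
$O = 0$ ($O = 65 \cdot 0 = 0$)
$\sqrt{\left(36 a - 87\right) + O} = \sqrt{\left(36 \left(-12\right) - 87\right) + 0} = \sqrt{\left(-432 - 87\right) + 0} = \sqrt{-519 + 0} = \sqrt{-519} = i \sqrt{519}$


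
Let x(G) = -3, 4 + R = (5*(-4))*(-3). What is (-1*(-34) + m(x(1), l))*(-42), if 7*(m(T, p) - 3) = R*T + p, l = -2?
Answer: -534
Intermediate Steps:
R = 56 (R = -4 + (5*(-4))*(-3) = -4 - 20*(-3) = -4 + 60 = 56)
m(T, p) = 3 + 8*T + p/7 (m(T, p) = 3 + (56*T + p)/7 = 3 + (p + 56*T)/7 = 3 + (8*T + p/7) = 3 + 8*T + p/7)
(-1*(-34) + m(x(1), l))*(-42) = (-1*(-34) + (3 + 8*(-3) + (⅐)*(-2)))*(-42) = (34 + (3 - 24 - 2/7))*(-42) = (34 - 149/7)*(-42) = (89/7)*(-42) = -534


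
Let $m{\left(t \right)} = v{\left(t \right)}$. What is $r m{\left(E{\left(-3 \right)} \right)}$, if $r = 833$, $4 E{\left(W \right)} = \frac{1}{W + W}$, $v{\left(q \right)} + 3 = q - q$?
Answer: $-2499$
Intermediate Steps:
$v{\left(q \right)} = -3$ ($v{\left(q \right)} = -3 + \left(q - q\right) = -3 + 0 = -3$)
$E{\left(W \right)} = \frac{1}{8 W}$ ($E{\left(W \right)} = \frac{1}{4 \left(W + W\right)} = \frac{1}{4 \cdot 2 W} = \frac{\frac{1}{2} \frac{1}{W}}{4} = \frac{1}{8 W}$)
$m{\left(t \right)} = -3$
$r m{\left(E{\left(-3 \right)} \right)} = 833 \left(-3\right) = -2499$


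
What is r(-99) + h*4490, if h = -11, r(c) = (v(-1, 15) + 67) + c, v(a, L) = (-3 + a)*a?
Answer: -49418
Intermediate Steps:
v(a, L) = a*(-3 + a)
r(c) = 71 + c (r(c) = (-(-3 - 1) + 67) + c = (-1*(-4) + 67) + c = (4 + 67) + c = 71 + c)
r(-99) + h*4490 = (71 - 99) - 11*4490 = -28 - 49390 = -49418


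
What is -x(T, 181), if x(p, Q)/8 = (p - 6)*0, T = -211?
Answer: 0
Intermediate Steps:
x(p, Q) = 0 (x(p, Q) = 8*((p - 6)*0) = 8*((-6 + p)*0) = 8*0 = 0)
-x(T, 181) = -1*0 = 0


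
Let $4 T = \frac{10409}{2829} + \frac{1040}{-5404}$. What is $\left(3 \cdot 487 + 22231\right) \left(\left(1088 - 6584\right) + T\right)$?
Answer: $- \frac{497585658334591}{3821979} \approx -1.3019 \cdot 10^{8}$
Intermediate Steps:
$T = \frac{13327019}{15287916}$ ($T = \frac{\frac{10409}{2829} + \frac{1040}{-5404}}{4} = \frac{10409 \cdot \frac{1}{2829} + 1040 \left(- \frac{1}{5404}\right)}{4} = \frac{\frac{10409}{2829} - \frac{260}{1351}}{4} = \frac{1}{4} \cdot \frac{13327019}{3821979} = \frac{13327019}{15287916} \approx 0.87174$)
$\left(3 \cdot 487 + 22231\right) \left(\left(1088 - 6584\right) + T\right) = \left(3 \cdot 487 + 22231\right) \left(\left(1088 - 6584\right) + \frac{13327019}{15287916}\right) = \left(1461 + 22231\right) \left(-5496 + \frac{13327019}{15287916}\right) = 23692 \left(- \frac{84009059317}{15287916}\right) = - \frac{497585658334591}{3821979}$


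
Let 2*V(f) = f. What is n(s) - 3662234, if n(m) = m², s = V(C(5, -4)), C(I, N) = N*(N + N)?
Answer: -3661978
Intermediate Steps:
C(I, N) = 2*N² (C(I, N) = N*(2*N) = 2*N²)
V(f) = f/2
s = 16 (s = (2*(-4)²)/2 = (2*16)/2 = (½)*32 = 16)
n(s) - 3662234 = 16² - 3662234 = 256 - 3662234 = -3661978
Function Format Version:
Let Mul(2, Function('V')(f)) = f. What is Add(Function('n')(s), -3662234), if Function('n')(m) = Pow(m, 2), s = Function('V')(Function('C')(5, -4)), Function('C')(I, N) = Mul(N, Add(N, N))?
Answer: -3661978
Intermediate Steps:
Function('C')(I, N) = Mul(2, Pow(N, 2)) (Function('C')(I, N) = Mul(N, Mul(2, N)) = Mul(2, Pow(N, 2)))
Function('V')(f) = Mul(Rational(1, 2), f)
s = 16 (s = Mul(Rational(1, 2), Mul(2, Pow(-4, 2))) = Mul(Rational(1, 2), Mul(2, 16)) = Mul(Rational(1, 2), 32) = 16)
Add(Function('n')(s), -3662234) = Add(Pow(16, 2), -3662234) = Add(256, -3662234) = -3661978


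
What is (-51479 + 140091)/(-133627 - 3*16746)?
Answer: -88612/183865 ≈ -0.48194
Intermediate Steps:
(-51479 + 140091)/(-133627 - 3*16746) = 88612/(-133627 - 50238) = 88612/(-183865) = 88612*(-1/183865) = -88612/183865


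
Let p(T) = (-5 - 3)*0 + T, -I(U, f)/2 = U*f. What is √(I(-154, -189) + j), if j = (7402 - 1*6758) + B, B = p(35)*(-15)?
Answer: I*√58093 ≈ 241.02*I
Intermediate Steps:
I(U, f) = -2*U*f
p(T) = T (p(T) = -8*0 + T = 0 + T = T)
B = -525 (B = 35*(-15) = -525)
j = 119 (j = (7402 - 1*6758) - 525 = (7402 - 6758) - 525 = 644 - 525 = 119)
√(I(-154, -189) + j) = √(-2*(-154)*(-189) + 119) = √(-58212 + 119) = √(-58093) = I*√58093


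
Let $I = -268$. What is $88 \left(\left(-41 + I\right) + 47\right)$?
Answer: $-23056$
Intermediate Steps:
$88 \left(\left(-41 + I\right) + 47\right) = 88 \left(\left(-41 - 268\right) + 47\right) = 88 \left(-309 + 47\right) = 88 \left(-262\right) = -23056$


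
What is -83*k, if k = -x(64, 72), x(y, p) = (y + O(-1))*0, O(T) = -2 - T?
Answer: 0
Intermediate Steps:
x(y, p) = 0 (x(y, p) = (y + (-2 - 1*(-1)))*0 = (y + (-2 + 1))*0 = (y - 1)*0 = (-1 + y)*0 = 0)
k = 0 (k = -1*0 = 0)
-83*k = -83*0 = 0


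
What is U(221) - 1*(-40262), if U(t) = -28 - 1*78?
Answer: 40156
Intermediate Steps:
U(t) = -106 (U(t) = -28 - 78 = -106)
U(221) - 1*(-40262) = -106 - 1*(-40262) = -106 + 40262 = 40156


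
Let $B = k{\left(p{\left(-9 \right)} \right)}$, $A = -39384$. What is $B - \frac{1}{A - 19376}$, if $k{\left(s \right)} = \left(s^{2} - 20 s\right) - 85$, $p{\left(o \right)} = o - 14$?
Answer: $\frac{53119041}{58760} \approx 904.0$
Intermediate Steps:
$p{\left(o \right)} = -14 + o$
$k{\left(s \right)} = -85 + s^{2} - 20 s$
$B = 904$ ($B = -85 + \left(-14 - 9\right)^{2} - 20 \left(-14 - 9\right) = -85 + \left(-23\right)^{2} - -460 = -85 + 529 + 460 = 904$)
$B - \frac{1}{A - 19376} = 904 - \frac{1}{-39384 - 19376} = 904 - \frac{1}{-58760} = 904 - - \frac{1}{58760} = 904 + \frac{1}{58760} = \frac{53119041}{58760}$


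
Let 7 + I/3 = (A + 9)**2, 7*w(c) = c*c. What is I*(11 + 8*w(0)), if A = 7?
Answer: 8217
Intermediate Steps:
w(c) = c**2/7 (w(c) = (c*c)/7 = c**2/7)
I = 747 (I = -21 + 3*(7 + 9)**2 = -21 + 3*16**2 = -21 + 3*256 = -21 + 768 = 747)
I*(11 + 8*w(0)) = 747*(11 + 8*((1/7)*0**2)) = 747*(11 + 8*((1/7)*0)) = 747*(11 + 8*0) = 747*(11 + 0) = 747*11 = 8217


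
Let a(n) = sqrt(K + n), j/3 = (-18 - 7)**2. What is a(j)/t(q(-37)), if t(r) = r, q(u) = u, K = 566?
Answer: -sqrt(2441)/37 ≈ -1.3353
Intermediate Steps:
j = 1875 (j = 3*(-18 - 7)**2 = 3*(-25)**2 = 3*625 = 1875)
a(n) = sqrt(566 + n)
a(j)/t(q(-37)) = sqrt(566 + 1875)/(-37) = sqrt(2441)*(-1/37) = -sqrt(2441)/37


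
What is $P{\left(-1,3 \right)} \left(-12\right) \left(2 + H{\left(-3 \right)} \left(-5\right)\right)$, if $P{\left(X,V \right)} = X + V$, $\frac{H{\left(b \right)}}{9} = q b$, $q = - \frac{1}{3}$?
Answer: $1032$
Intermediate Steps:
$q = - \frac{1}{3}$ ($q = \left(-1\right) \frac{1}{3} = - \frac{1}{3} \approx -0.33333$)
$H{\left(b \right)} = - 3 b$ ($H{\left(b \right)} = 9 \left(- \frac{b}{3}\right) = - 3 b$)
$P{\left(X,V \right)} = V + X$
$P{\left(-1,3 \right)} \left(-12\right) \left(2 + H{\left(-3 \right)} \left(-5\right)\right) = \left(3 - 1\right) \left(-12\right) \left(2 + \left(-3\right) \left(-3\right) \left(-5\right)\right) = 2 \left(-12\right) \left(2 + 9 \left(-5\right)\right) = - 24 \left(2 - 45\right) = \left(-24\right) \left(-43\right) = 1032$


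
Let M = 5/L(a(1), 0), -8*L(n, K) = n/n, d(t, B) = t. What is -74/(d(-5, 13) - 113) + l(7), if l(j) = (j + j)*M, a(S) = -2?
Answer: -33003/59 ≈ -559.37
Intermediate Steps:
L(n, K) = -1/8 (L(n, K) = -n/(8*n) = -1/8*1 = -1/8)
M = -40 (M = 5/(-1/8) = 5*(-8) = -40)
l(j) = -80*j (l(j) = (j + j)*(-40) = (2*j)*(-40) = -80*j)
-74/(d(-5, 13) - 113) + l(7) = -74/(-5 - 113) - 80*7 = -74/(-118) - 560 = -74*(-1/118) - 560 = 37/59 - 560 = -33003/59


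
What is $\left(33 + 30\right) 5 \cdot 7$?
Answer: $2205$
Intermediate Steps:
$\left(33 + 30\right) 5 \cdot 7 = 63 \cdot 35 = 2205$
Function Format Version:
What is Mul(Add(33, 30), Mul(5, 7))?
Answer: 2205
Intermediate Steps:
Mul(Add(33, 30), Mul(5, 7)) = Mul(63, 35) = 2205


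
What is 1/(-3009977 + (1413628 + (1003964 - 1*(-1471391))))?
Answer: 1/879006 ≈ 1.1376e-6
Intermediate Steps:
1/(-3009977 + (1413628 + (1003964 - 1*(-1471391)))) = 1/(-3009977 + (1413628 + (1003964 + 1471391))) = 1/(-3009977 + (1413628 + 2475355)) = 1/(-3009977 + 3888983) = 1/879006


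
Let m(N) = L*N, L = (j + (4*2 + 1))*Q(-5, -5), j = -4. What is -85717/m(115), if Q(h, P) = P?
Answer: 85717/2875 ≈ 29.815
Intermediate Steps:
L = -25 (L = (-4 + (4*2 + 1))*(-5) = (-4 + (8 + 1))*(-5) = (-4 + 9)*(-5) = 5*(-5) = -25)
m(N) = -25*N
-85717/m(115) = -85717/((-25*115)) = -85717/(-2875) = -85717*(-1/2875) = 85717/2875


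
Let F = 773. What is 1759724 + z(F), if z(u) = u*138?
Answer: 1866398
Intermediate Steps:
z(u) = 138*u
1759724 + z(F) = 1759724 + 138*773 = 1759724 + 106674 = 1866398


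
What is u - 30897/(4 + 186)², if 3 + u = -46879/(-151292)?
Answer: -1210441289/341352575 ≈ -3.5460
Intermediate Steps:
u = -406997/151292 (u = -3 - 46879/(-151292) = -3 - 46879*(-1/151292) = -3 + 46879/151292 = -406997/151292 ≈ -2.6901)
u - 30897/(4 + 186)² = -406997/151292 - 30897/(4 + 186)² = -406997/151292 - 30897/(190²) = -406997/151292 - 30897/36100 = -1210441289/341352575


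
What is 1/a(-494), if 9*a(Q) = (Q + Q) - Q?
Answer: -9/494 ≈ -0.018219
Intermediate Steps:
a(Q) = Q/9 (a(Q) = ((Q + Q) - Q)/9 = (2*Q - Q)/9 = Q/9)
1/a(-494) = 1/((1/9)*(-494)) = 1/(-494/9) = -9/494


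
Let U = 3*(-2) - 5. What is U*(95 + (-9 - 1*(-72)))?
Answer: -1738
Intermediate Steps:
U = -11 (U = -6 - 5 = -11)
U*(95 + (-9 - 1*(-72))) = -11*(95 + (-9 - 1*(-72))) = -11*(95 + (-9 + 72)) = -11*(95 + 63) = -11*158 = -1738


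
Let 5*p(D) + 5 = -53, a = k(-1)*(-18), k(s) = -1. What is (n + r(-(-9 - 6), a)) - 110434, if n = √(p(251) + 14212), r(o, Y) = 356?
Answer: -110078 + √355010/5 ≈ -1.0996e+5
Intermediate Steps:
a = 18 (a = -1*(-18) = 18)
p(D) = -58/5 (p(D) = -1 + (⅕)*(-53) = -1 - 53/5 = -58/5)
n = √355010/5 (n = √(-58/5 + 14212) = √(71002/5) = √355010/5 ≈ 119.17)
(n + r(-(-9 - 6), a)) - 110434 = (√355010/5 + 356) - 110434 = (356 + √355010/5) - 110434 = -110078 + √355010/5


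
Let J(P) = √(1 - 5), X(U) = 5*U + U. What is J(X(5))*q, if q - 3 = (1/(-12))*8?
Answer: 14*I/3 ≈ 4.6667*I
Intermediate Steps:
X(U) = 6*U
J(P) = 2*I (J(P) = √(-4) = 2*I)
q = 7/3 (q = 3 + (1/(-12))*8 = 3 + (1*(-1/12))*8 = 3 - 1/12*8 = 3 - ⅔ = 7/3 ≈ 2.3333)
J(X(5))*q = (2*I)*(7/3) = 14*I/3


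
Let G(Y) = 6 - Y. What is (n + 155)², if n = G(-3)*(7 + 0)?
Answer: 47524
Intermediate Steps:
n = 63 (n = (6 - 1*(-3))*(7 + 0) = (6 + 3)*7 = 9*7 = 63)
(n + 155)² = (63 + 155)² = 218² = 47524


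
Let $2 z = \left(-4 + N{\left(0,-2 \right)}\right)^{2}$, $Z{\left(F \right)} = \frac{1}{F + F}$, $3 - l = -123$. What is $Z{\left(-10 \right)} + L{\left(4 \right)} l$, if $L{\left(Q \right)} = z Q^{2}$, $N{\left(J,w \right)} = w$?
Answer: $\frac{725759}{20} \approx 36288.0$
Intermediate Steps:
$l = 126$ ($l = 3 - -123 = 3 + 123 = 126$)
$Z{\left(F \right)} = \frac{1}{2 F}$
$z = 18$ ($z = \frac{\left(-4 - 2\right)^{2}}{2} = \frac{\left(-6\right)^{2}}{2} = \frac{1}{2} \cdot 36 = 18$)
$L{\left(Q \right)} = 18 Q^{2}$
$Z{\left(-10 \right)} + L{\left(4 \right)} l = \frac{1}{2 \left(-10\right)} + 18 \cdot 4^{2} \cdot 126 = \frac{1}{2} \left(- \frac{1}{10}\right) + 18 \cdot 16 \cdot 126 = - \frac{1}{20} + 288 \cdot 126 = - \frac{1}{20} + 36288 = \frac{725759}{20}$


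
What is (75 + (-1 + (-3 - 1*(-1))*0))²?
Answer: 5476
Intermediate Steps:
(75 + (-1 + (-3 - 1*(-1))*0))² = (75 + (-1 + (-3 + 1)*0))² = (75 + (-1 - 2*0))² = (75 + (-1 + 0))² = (75 - 1)² = 74² = 5476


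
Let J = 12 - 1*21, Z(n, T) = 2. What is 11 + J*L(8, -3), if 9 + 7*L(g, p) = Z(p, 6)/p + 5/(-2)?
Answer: 373/14 ≈ 26.643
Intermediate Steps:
L(g, p) = -23/14 + 2/(7*p) (L(g, p) = -9/7 + (2/p + 5/(-2))/7 = -9/7 + (2/p + 5*(-1/2))/7 = -9/7 + (2/p - 5/2)/7 = -9/7 + (-5/2 + 2/p)/7 = -9/7 + (-5/14 + 2/(7*p)) = -23/14 + 2/(7*p))
J = -9 (J = 12 - 21 = -9)
11 + J*L(8, -3) = 11 - 9*(4 - 23*(-3))/(14*(-3)) = 11 - 9*(-1)*(4 + 69)/(14*3) = 11 - 9*(-1)*73/(14*3) = 11 - 9*(-73/42) = 11 + 219/14 = 373/14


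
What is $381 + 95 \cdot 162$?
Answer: $15771$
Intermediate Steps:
$381 + 95 \cdot 162 = 381 + 15390 = 15771$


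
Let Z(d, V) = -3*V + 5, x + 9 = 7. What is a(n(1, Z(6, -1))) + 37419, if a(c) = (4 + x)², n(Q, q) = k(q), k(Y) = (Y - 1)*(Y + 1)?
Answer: 37423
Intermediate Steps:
x = -2 (x = -9 + 7 = -2)
Z(d, V) = 5 - 3*V
k(Y) = (1 + Y)*(-1 + Y) (k(Y) = (-1 + Y)*(1 + Y) = (1 + Y)*(-1 + Y))
n(Q, q) = -1 + q²
a(c) = 4 (a(c) = (4 - 2)² = 2² = 4)
a(n(1, Z(6, -1))) + 37419 = 4 + 37419 = 37423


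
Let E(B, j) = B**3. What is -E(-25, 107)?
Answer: 15625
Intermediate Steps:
-E(-25, 107) = -1*(-25)**3 = -1*(-15625) = 15625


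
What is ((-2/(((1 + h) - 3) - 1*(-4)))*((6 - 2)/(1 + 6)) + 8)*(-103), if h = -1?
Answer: -4944/7 ≈ -706.29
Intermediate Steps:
((-2/(((1 + h) - 3) - 1*(-4)))*((6 - 2)/(1 + 6)) + 8)*(-103) = ((-2/(((1 - 1) - 3) - 1*(-4)))*((6 - 2)/(1 + 6)) + 8)*(-103) = ((-2/((0 - 3) + 4))*(4/7) + 8)*(-103) = ((-2/(-3 + 4))*(4*(⅐)) + 8)*(-103) = (-2/1*(4/7) + 8)*(-103) = (-2*1*(4/7) + 8)*(-103) = (-2*4/7 + 8)*(-103) = (-8/7 + 8)*(-103) = (48/7)*(-103) = -4944/7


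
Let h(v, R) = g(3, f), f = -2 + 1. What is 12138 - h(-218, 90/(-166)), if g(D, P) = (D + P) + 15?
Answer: 12121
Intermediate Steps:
f = -1
g(D, P) = 15 + D + P
h(v, R) = 17 (h(v, R) = 15 + 3 - 1 = 17)
12138 - h(-218, 90/(-166)) = 12138 - 1*17 = 12138 - 17 = 12121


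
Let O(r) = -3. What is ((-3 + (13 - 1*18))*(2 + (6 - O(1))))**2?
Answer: 7744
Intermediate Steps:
((-3 + (13 - 1*18))*(2 + (6 - O(1))))**2 = ((-3 + (13 - 1*18))*(2 + (6 - 1*(-3))))**2 = ((-3 + (13 - 18))*(2 + (6 + 3)))**2 = ((-3 - 5)*(2 + 9))**2 = (-8*11)**2 = (-88)**2 = 7744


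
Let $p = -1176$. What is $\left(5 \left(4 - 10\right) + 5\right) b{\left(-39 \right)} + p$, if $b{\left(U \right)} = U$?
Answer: $-201$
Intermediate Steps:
$\left(5 \left(4 - 10\right) + 5\right) b{\left(-39 \right)} + p = \left(5 \left(4 - 10\right) + 5\right) \left(-39\right) - 1176 = \left(5 \left(-6\right) + 5\right) \left(-39\right) - 1176 = \left(-30 + 5\right) \left(-39\right) - 1176 = \left(-25\right) \left(-39\right) - 1176 = 975 - 1176 = -201$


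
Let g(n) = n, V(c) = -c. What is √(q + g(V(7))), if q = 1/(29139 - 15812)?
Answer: 26*I*√1839126/13327 ≈ 2.6457*I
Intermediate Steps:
q = 1/13327 ≈ 7.5036e-5
√(q + g(V(7))) = √(1/13327 - 1*7) = √(1/13327 - 7) = √(-93288/13327) = 26*I*√1839126/13327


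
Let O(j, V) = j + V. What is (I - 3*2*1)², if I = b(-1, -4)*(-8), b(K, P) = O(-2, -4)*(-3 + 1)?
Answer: 10404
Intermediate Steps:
O(j, V) = V + j
b(K, P) = 12 (b(K, P) = (-4 - 2)*(-3 + 1) = -6*(-2) = 12)
I = -96 (I = 12*(-8) = -96)
(I - 3*2*1)² = (-96 - 3*2*1)² = (-96 - 6*1)² = (-96 - 6)² = (-102)² = 10404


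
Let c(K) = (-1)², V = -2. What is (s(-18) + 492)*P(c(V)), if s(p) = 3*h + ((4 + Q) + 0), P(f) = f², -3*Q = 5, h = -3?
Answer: 1456/3 ≈ 485.33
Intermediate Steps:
c(K) = 1
Q = -5/3 (Q = -⅓*5 = -5/3 ≈ -1.6667)
s(p) = -20/3 (s(p) = 3*(-3) + ((4 - 5/3) + 0) = -9 + (7/3 + 0) = -9 + 7/3 = -20/3)
(s(-18) + 492)*P(c(V)) = (-20/3 + 492)*1² = (1456/3)*1 = 1456/3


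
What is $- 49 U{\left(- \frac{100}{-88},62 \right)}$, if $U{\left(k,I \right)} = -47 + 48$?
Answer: $-49$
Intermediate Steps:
$U{\left(k,I \right)} = 1$
$- 49 U{\left(- \frac{100}{-88},62 \right)} = \left(-49\right) 1 = -49$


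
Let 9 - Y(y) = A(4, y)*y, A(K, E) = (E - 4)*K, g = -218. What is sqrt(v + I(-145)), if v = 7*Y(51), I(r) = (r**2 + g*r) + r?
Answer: I*sqrt(14563) ≈ 120.68*I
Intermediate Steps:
A(K, E) = K*(-4 + E) (A(K, E) = (-4 + E)*K = K*(-4 + E))
I(r) = r**2 - 217*r (I(r) = (r**2 - 218*r) + r = r**2 - 217*r)
Y(y) = 9 - y*(-16 + 4*y) (Y(y) = 9 - 4*(-4 + y)*y = 9 - (-16 + 4*y)*y = 9 - y*(-16 + 4*y))
v = -67053 (v = 7*(9 - 4*51*(-4 + 51)) = 7*(9 - 4*51*47) = 7*(9 - 9588) = 7*(-9579) = -67053)
sqrt(v + I(-145)) = sqrt(-67053 - 145*(-217 - 145)) = sqrt(-67053 - 145*(-362)) = sqrt(-67053 + 52490) = sqrt(-14563) = I*sqrt(14563)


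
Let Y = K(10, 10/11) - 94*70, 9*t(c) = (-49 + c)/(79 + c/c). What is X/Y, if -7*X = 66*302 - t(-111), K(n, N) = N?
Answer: 197329/455931 ≈ 0.43280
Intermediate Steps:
t(c) = -49/720 + c/720 (t(c) = ((-49 + c)/(79 + c/c))/9 = ((-49 + c)/(79 + 1))/9 = ((-49 + c)/80)/9 = ((-49 + c)*(1/80))/9 = (-49/80 + c/80)/9 = -49/720 + c/720)
Y = -72370/11 (Y = 10/11 - 94*70 = 10*(1/11) - 6580 = 10/11 - 6580 = -72370/11 ≈ -6579.1)
X = -179390/63 (X = -(66*302 - (-49/720 + (1/720)*(-111)))/7 = -(19932 - (-49/720 - 37/240))/7 = -(19932 - 1*(-2/9))/7 = -(19932 + 2/9)/7 = -⅐*179390/9 = -179390/63 ≈ -2847.5)
X/Y = -179390/(63*(-72370/11)) = -179390/63*(-11/72370) = 197329/455931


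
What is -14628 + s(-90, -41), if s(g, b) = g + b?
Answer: -14759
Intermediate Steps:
s(g, b) = b + g
-14628 + s(-90, -41) = -14628 + (-41 - 90) = -14628 - 131 = -14759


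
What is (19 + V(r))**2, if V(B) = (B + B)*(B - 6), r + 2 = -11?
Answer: 263169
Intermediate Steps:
r = -13 (r = -2 - 11 = -13)
V(B) = 2*B*(-6 + B) (V(B) = (2*B)*(-6 + B) = 2*B*(-6 + B))
(19 + V(r))**2 = (19 + 2*(-13)*(-6 - 13))**2 = (19 + 2*(-13)*(-19))**2 = (19 + 494)**2 = 513**2 = 263169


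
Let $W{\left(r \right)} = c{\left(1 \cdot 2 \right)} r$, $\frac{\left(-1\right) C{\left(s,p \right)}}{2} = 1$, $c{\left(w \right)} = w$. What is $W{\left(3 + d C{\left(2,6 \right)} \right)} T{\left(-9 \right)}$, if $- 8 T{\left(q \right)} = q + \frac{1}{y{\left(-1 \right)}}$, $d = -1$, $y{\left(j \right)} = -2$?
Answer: $\frac{95}{8} \approx 11.875$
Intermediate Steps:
$C{\left(s,p \right)} = -2$ ($C{\left(s,p \right)} = \left(-2\right) 1 = -2$)
$T{\left(q \right)} = \frac{1}{16} - \frac{q}{8}$ ($T{\left(q \right)} = - \frac{q + \frac{1}{-2}}{8} = - \frac{q - \frac{1}{2}}{8} = - \frac{- \frac{1}{2} + q}{8} = \frac{1}{16} - \frac{q}{8}$)
$W{\left(r \right)} = 2 r$ ($W{\left(r \right)} = 1 \cdot 2 r = 2 r$)
$W{\left(3 + d C{\left(2,6 \right)} \right)} T{\left(-9 \right)} = 2 \left(3 - -2\right) \left(\frac{1}{16} - - \frac{9}{8}\right) = 2 \left(3 + 2\right) \left(\frac{1}{16} + \frac{9}{8}\right) = 2 \cdot 5 \cdot \frac{19}{16} = 10 \cdot \frac{19}{16} = \frac{95}{8}$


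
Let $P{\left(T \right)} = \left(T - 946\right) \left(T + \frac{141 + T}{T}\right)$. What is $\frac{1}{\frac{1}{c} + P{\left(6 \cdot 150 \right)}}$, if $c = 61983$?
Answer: $- \frac{3099150}{128469705391} \approx -2.4124 \cdot 10^{-5}$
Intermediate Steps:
$P{\left(T \right)} = \left(-946 + T\right) \left(T + \frac{141 + T}{T}\right)$
$\frac{1}{\frac{1}{c} + P{\left(6 \cdot 150 \right)}} = \frac{1}{\frac{1}{61983} - \left(805 - 810000 + \frac{22231}{150} + 945 \cdot 6 \cdot 150\right)} = \frac{1}{\frac{1}{61983} - \left(851305 - 810000 + \frac{22231}{150}\right)} = \frac{1}{\frac{1}{61983} - \frac{6217981}{150}} = \frac{1}{- \frac{128469705391}{3099150}} = - \frac{3099150}{128469705391}$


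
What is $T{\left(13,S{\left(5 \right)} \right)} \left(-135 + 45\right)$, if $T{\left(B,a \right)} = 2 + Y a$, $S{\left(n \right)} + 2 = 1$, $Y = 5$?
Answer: $270$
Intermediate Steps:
$S{\left(n \right)} = -1$ ($S{\left(n \right)} = -2 + 1 = -1$)
$T{\left(B,a \right)} = 2 + 5 a$
$T{\left(13,S{\left(5 \right)} \right)} \left(-135 + 45\right) = \left(2 + 5 \left(-1\right)\right) \left(-135 + 45\right) = \left(2 - 5\right) \left(-90\right) = \left(-3\right) \left(-90\right) = 270$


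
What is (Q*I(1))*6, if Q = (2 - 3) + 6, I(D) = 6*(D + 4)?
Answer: 900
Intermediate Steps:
I(D) = 24 + 6*D (I(D) = 6*(4 + D) = 24 + 6*D)
Q = 5 (Q = -1 + 6 = 5)
(Q*I(1))*6 = (5*(24 + 6*1))*6 = (5*(24 + 6))*6 = (5*30)*6 = 150*6 = 900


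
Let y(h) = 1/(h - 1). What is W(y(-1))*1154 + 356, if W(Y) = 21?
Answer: 24590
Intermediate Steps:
y(h) = 1/(-1 + h)
W(y(-1))*1154 + 356 = 21*1154 + 356 = 24234 + 356 = 24590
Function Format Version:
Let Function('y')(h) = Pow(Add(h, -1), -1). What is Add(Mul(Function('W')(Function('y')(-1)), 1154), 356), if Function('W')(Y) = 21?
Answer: 24590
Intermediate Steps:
Function('y')(h) = Pow(Add(-1, h), -1)
Add(Mul(Function('W')(Function('y')(-1)), 1154), 356) = Add(Mul(21, 1154), 356) = Add(24234, 356) = 24590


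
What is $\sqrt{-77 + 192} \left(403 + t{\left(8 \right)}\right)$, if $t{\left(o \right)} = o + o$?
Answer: $419 \sqrt{115} \approx 4493.3$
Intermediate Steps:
$t{\left(o \right)} = 2 o$
$\sqrt{-77 + 192} \left(403 + t{\left(8 \right)}\right) = \sqrt{-77 + 192} \left(403 + 2 \cdot 8\right) = \sqrt{115} \left(403 + 16\right) = \sqrt{115} \cdot 419 = 419 \sqrt{115}$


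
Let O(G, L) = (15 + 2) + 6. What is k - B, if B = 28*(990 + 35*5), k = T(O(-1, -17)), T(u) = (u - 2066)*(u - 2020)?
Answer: 4047251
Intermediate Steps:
O(G, L) = 23 (O(G, L) = 17 + 6 = 23)
T(u) = (-2066 + u)*(-2020 + u)
k = 4079871 (k = 4173320 + 23² - 4086*23 = 4173320 + 529 - 93978 = 4079871)
B = 32620 (B = 28*(990 + 175) = 28*1165 = 32620)
k - B = 4079871 - 1*32620 = 4079871 - 32620 = 4047251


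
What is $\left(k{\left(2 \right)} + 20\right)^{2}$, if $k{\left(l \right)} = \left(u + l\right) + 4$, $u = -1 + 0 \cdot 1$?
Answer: $625$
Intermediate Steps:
$u = -1$ ($u = -1 + 0 = -1$)
$k{\left(l \right)} = 3 + l$ ($k{\left(l \right)} = \left(-1 + l\right) + 4 = 3 + l$)
$\left(k{\left(2 \right)} + 20\right)^{2} = \left(\left(3 + 2\right) + 20\right)^{2} = \left(5 + 20\right)^{2} = 25^{2} = 625$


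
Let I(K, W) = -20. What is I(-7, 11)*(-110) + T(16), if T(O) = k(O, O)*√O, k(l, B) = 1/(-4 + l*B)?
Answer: 138601/63 ≈ 2200.0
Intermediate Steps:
k(l, B) = 1/(-4 + B*l)
T(O) = √O/(-4 + O²) (T(O) = √O/(-4 + O*O) = √O/(-4 + O²))
I(-7, 11)*(-110) + T(16) = -20*(-110) + √16/(-4 + 16²) = 2200 + 4/(-4 + 256) = 2200 + 4/252 = 2200 + 4*(1/252) = 2200 + 1/63 = 138601/63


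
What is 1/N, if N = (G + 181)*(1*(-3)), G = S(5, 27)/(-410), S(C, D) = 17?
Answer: -410/222579 ≈ -0.0018420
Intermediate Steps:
G = -17/410 (G = 17/(-410) = 17*(-1/410) = -17/410 ≈ -0.041463)
N = -222579/410 (N = (-17/410 + 181)*(1*(-3)) = (74193/410)*(-3) = -222579/410 ≈ -542.88)
1/N = 1/(-222579/410) = -410/222579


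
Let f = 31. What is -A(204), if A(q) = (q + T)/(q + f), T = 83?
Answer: -287/235 ≈ -1.2213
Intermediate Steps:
A(q) = (83 + q)/(31 + q) (A(q) = (q + 83)/(q + 31) = (83 + q)/(31 + q))
-A(204) = -(83 + 204)/(31 + 204) = -287/235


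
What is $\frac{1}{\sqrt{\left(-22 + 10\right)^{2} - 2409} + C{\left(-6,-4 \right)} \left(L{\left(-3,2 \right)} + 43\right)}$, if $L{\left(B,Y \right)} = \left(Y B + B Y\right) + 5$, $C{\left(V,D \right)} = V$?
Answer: $- \frac{72}{16307} - \frac{i \sqrt{2265}}{48921} \approx -0.0044153 - 0.00097283 i$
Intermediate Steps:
$L{\left(B,Y \right)} = 5 + 2 B Y$ ($L{\left(B,Y \right)} = \left(B Y + B Y\right) + 5 = 2 B Y + 5 = 5 + 2 B Y$)
$\frac{1}{\sqrt{\left(-22 + 10\right)^{2} - 2409} + C{\left(-6,-4 \right)} \left(L{\left(-3,2 \right)} + 43\right)} = \frac{1}{\sqrt{\left(-22 + 10\right)^{2} - 2409} - 6 \left(\left(5 + 2 \left(-3\right) 2\right) + 43\right)} = \frac{1}{\sqrt{\left(-12\right)^{2} - 2409} - 6 \left(\left(5 - 12\right) + 43\right)} = \frac{1}{\sqrt{144 - 2409} - 6 \left(-7 + 43\right)} = \frac{1}{\sqrt{-2265} - 216} = \frac{1}{i \sqrt{2265} - 216} = \frac{1}{-216 + i \sqrt{2265}}$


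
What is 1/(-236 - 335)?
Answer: -1/571 ≈ -0.0017513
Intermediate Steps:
1/(-236 - 335) = 1/(-571) = -1/571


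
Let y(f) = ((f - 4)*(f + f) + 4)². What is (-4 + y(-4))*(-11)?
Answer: -50820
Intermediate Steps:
y(f) = (4 + 2*f*(-4 + f))² (y(f) = ((-4 + f)*(2*f) + 4)² = (2*f*(-4 + f) + 4)² = (4 + 2*f*(-4 + f))²)
(-4 + y(-4))*(-11) = (-4 + 4*(2 + (-4)² - 4*(-4))²)*(-11) = (-4 + 4*(2 + 16 + 16)²)*(-11) = (-4 + 4*34²)*(-11) = (-4 + 4*1156)*(-11) = (-4 + 4624)*(-11) = 4620*(-11) = -50820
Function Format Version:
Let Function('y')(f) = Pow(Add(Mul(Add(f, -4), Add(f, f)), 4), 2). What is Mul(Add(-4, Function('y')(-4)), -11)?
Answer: -50820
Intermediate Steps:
Function('y')(f) = Pow(Add(4, Mul(2, f, Add(-4, f))), 2) (Function('y')(f) = Pow(Add(Mul(Add(-4, f), Mul(2, f)), 4), 2) = Pow(Add(Mul(2, f, Add(-4, f)), 4), 2) = Pow(Add(4, Mul(2, f, Add(-4, f))), 2))
Mul(Add(-4, Function('y')(-4)), -11) = Mul(Add(-4, Mul(4, Pow(Add(2, Pow(-4, 2), Mul(-4, -4)), 2))), -11) = Mul(Add(-4, Mul(4, Pow(Add(2, 16, 16), 2))), -11) = Mul(Add(-4, Mul(4, Pow(34, 2))), -11) = Mul(Add(-4, Mul(4, 1156)), -11) = Mul(Add(-4, 4624), -11) = Mul(4620, -11) = -50820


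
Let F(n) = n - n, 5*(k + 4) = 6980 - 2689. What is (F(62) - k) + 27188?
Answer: 131669/5 ≈ 26334.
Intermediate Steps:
k = 4271/5 (k = -4 + (6980 - 2689)/5 = -4 + (⅕)*4291 = -4 + 4291/5 = 4271/5 ≈ 854.20)
F(n) = 0
(F(62) - k) + 27188 = (0 - 1*4271/5) + 27188 = (0 - 4271/5) + 27188 = -4271/5 + 27188 = 131669/5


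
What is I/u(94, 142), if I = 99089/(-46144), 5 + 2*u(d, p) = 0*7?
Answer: 99089/115360 ≈ 0.85895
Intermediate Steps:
u(d, p) = -5/2 (u(d, p) = -5/2 + (0*7)/2 = -5/2 + (½)*0 = -5/2 + 0 = -5/2)
I = -99089/46144 (I = 99089*(-1/46144) = -99089/46144 ≈ -2.1474)
I/u(94, 142) = -99089/(46144*(-5/2)) = -99089/46144*(-⅖) = 99089/115360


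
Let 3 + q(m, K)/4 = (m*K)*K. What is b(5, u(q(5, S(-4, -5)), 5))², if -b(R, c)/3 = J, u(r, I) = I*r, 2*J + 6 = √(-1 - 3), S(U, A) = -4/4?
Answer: 72 - 54*I ≈ 72.0 - 54.0*I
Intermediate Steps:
S(U, A) = -1 (S(U, A) = -4*¼ = -1)
J = -3 + I (J = -3 + √(-1 - 3)/2 = -3 + √(-4)/2 = -3 + (2*I)/2 = -3 + I ≈ -3.0 + 1.0*I)
q(m, K) = -12 + 4*m*K² (q(m, K) = -12 + 4*((m*K)*K) = -12 + 4*((K*m)*K) = -12 + 4*(m*K²) = -12 + 4*m*K²)
b(R, c) = 9 - 3*I (b(R, c) = -3*(-3 + I) = 9 - 3*I)
b(5, u(q(5, S(-4, -5)), 5))² = (9 - 3*I)²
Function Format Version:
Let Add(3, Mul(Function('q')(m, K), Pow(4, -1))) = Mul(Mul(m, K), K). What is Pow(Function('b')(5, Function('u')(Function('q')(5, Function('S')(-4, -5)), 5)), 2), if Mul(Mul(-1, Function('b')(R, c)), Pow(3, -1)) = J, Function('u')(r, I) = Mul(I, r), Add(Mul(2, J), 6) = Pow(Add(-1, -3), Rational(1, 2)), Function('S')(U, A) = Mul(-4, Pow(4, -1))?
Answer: Add(72, Mul(-54, I)) ≈ Add(72.000, Mul(-54.000, I))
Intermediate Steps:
Function('S')(U, A) = -1 (Function('S')(U, A) = Mul(-4, Rational(1, 4)) = -1)
J = Add(-3, I) (J = Add(-3, Mul(Rational(1, 2), Pow(Add(-1, -3), Rational(1, 2)))) = Add(-3, Mul(Rational(1, 2), Pow(-4, Rational(1, 2)))) = Add(-3, Mul(Rational(1, 2), Mul(2, I))) = Add(-3, I) ≈ Add(-3.0000, Mul(1.0000, I)))
Function('q')(m, K) = Add(-12, Mul(4, m, Pow(K, 2))) (Function('q')(m, K) = Add(-12, Mul(4, Mul(Mul(m, K), K))) = Add(-12, Mul(4, Mul(Mul(K, m), K))) = Add(-12, Mul(4, Mul(m, Pow(K, 2)))) = Add(-12, Mul(4, m, Pow(K, 2))))
Function('b')(R, c) = Add(9, Mul(-3, I)) (Function('b')(R, c) = Mul(-3, Add(-3, I)) = Add(9, Mul(-3, I)))
Pow(Function('b')(5, Function('u')(Function('q')(5, Function('S')(-4, -5)), 5)), 2) = Pow(Add(9, Mul(-3, I)), 2)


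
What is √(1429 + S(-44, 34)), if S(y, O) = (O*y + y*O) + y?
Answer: I*√1607 ≈ 40.087*I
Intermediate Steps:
S(y, O) = y + 2*O*y (S(y, O) = (O*y + O*y) + y = 2*O*y + y = y + 2*O*y)
√(1429 + S(-44, 34)) = √(1429 - 44*(1 + 2*34)) = √(1429 - 44*(1 + 68)) = √(1429 - 44*69) = √(1429 - 3036) = √(-1607) = I*√1607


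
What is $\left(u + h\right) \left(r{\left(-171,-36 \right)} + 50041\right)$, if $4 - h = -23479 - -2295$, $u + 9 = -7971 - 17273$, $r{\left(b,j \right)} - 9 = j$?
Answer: $-203306910$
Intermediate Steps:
$r{\left(b,j \right)} = 9 + j$
$u = -25253$ ($u = -9 - 25244 = -25253$)
$h = 21188$ ($h = 4 - \left(-23479 - -2295\right) = 4 - \left(-23479 + 2295\right) = 4 - -21184 = 4 + 21184 = 21188$)
$\left(u + h\right) \left(r{\left(-171,-36 \right)} + 50041\right) = \left(-25253 + 21188\right) \left(\left(9 - 36\right) + 50041\right) = - 4065 \left(-27 + 50041\right) = \left(-4065\right) 50014 = -203306910$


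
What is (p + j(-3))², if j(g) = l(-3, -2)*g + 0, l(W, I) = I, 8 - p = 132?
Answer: 13924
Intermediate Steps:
p = -124 (p = 8 - 1*132 = 8 - 132 = -124)
j(g) = -2*g (j(g) = -2*g + 0 = -2*g)
(p + j(-3))² = (-124 - 2*(-3))² = (-124 + 6)² = (-118)² = 13924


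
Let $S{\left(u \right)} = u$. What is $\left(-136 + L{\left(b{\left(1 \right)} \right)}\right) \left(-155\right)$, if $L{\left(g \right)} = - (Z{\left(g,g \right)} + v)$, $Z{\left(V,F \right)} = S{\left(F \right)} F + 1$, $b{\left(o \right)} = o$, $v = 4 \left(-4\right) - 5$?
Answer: $18135$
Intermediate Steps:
$v = -21$ ($v = -16 - 5 = -21$)
$Z{\left(V,F \right)} = 1 + F^{2}$ ($Z{\left(V,F \right)} = F F + 1 = F^{2} + 1 = 1 + F^{2}$)
$L{\left(g \right)} = 20 - g^{2}$ ($L{\left(g \right)} = - (\left(1 + g^{2}\right) - 21) = - (-20 + g^{2}) = 20 - g^{2}$)
$\left(-136 + L{\left(b{\left(1 \right)} \right)}\right) \left(-155\right) = \left(-136 + \left(20 - 1^{2}\right)\right) \left(-155\right) = \left(-136 + \left(20 - 1\right)\right) \left(-155\right) = \left(-136 + 19\right) \left(-155\right) = \left(-117\right) \left(-155\right) = 18135$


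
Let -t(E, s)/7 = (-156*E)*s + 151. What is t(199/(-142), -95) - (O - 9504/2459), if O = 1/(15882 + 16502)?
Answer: 816020188739715/5653890176 ≈ 1.4433e+5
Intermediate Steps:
t(E, s) = -1057 + 1092*E*s (t(E, s) = -7*((-156*E)*s + 151) = -7*(-156*E*s + 151) = -7*(151 - 156*E*s) = -1057 + 1092*E*s)
O = 1/32384 ≈ 3.0879e-5
t(199/(-142), -95) - (O - 9504/2459) = (-1057 + 1092*(199/(-142))*(-95)) - (1/32384 - 9504/2459) = (-1057 + 1092*(199*(-1/142))*(-95)) - (1/32384 - 9504/2459) = (-1057 + 1092*(-199/142)*(-95)) - (1/32384 - 1*9504/2459) = (-1057 + 10322130/71) - (1/32384 - 9504/2459) = 10247083/71 - 1*(-307775077/79632256) = 10247083/71 + 307775077/79632256 = 816020188739715/5653890176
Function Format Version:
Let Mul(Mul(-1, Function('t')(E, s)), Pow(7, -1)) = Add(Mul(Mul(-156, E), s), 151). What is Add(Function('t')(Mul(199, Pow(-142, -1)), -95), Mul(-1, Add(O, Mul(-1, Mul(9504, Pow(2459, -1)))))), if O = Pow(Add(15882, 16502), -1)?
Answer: Rational(816020188739715, 5653890176) ≈ 1.4433e+5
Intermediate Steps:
Function('t')(E, s) = Add(-1057, Mul(1092, E, s)) (Function('t')(E, s) = Mul(-7, Add(Mul(Mul(-156, E), s), 151)) = Mul(-7, Add(Mul(-156, E, s), 151)) = Mul(-7, Add(151, Mul(-156, E, s))) = Add(-1057, Mul(1092, E, s)))
O = Rational(1, 32384) (O = Pow(32384, -1) = Rational(1, 32384) ≈ 3.0879e-5)
Add(Function('t')(Mul(199, Pow(-142, -1)), -95), Mul(-1, Add(O, Mul(-1, Mul(9504, Pow(2459, -1)))))) = Add(Add(-1057, Mul(1092, Mul(199, Pow(-142, -1)), -95)), Mul(-1, Add(Rational(1, 32384), Mul(-1, Mul(9504, Pow(2459, -1)))))) = Add(Add(-1057, Mul(1092, Mul(199, Rational(-1, 142)), -95)), Mul(-1, Add(Rational(1, 32384), Mul(-1, Mul(9504, Rational(1, 2459)))))) = Add(Add(-1057, Mul(1092, Rational(-199, 142), -95)), Mul(-1, Add(Rational(1, 32384), Mul(-1, Rational(9504, 2459))))) = Add(Add(-1057, Rational(10322130, 71)), Mul(-1, Add(Rational(1, 32384), Rational(-9504, 2459)))) = Add(Rational(10247083, 71), Mul(-1, Rational(-307775077, 79632256))) = Add(Rational(10247083, 71), Rational(307775077, 79632256)) = Rational(816020188739715, 5653890176)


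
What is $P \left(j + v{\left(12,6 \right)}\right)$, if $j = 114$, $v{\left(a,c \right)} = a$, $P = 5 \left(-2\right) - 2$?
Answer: $-1512$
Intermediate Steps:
$P = -12$ ($P = -10 - 2 = -12$)
$P \left(j + v{\left(12,6 \right)}\right) = - 12 \left(114 + 12\right) = \left(-12\right) 126 = -1512$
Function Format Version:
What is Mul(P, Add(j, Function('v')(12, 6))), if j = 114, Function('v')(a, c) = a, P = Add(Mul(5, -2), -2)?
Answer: -1512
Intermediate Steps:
P = -12 (P = Add(-10, -2) = -12)
Mul(P, Add(j, Function('v')(12, 6))) = Mul(-12, Add(114, 12)) = Mul(-12, 126) = -1512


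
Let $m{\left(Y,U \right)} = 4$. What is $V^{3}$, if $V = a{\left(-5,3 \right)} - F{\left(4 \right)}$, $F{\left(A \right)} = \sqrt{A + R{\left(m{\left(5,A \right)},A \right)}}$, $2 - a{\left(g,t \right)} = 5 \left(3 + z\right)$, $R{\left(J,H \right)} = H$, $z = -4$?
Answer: $511 - 310 \sqrt{2} \approx 72.594$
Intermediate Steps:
$a{\left(g,t \right)} = 7$ ($a{\left(g,t \right)} = 2 - 5 \left(3 - 4\right) = 2 - 5 \left(-1\right) = 2 - -5 = 2 + 5 = 7$)
$F{\left(A \right)} = \sqrt{2} \sqrt{A}$ ($F{\left(A \right)} = \sqrt{A + A} = \sqrt{2 A} = \sqrt{2} \sqrt{A}$)
$V = 7 - 2 \sqrt{2}$ ($V = 7 - \sqrt{2} \sqrt{4} = 7 - \sqrt{2} \cdot 2 = 7 - 2 \sqrt{2} \approx 4.1716$)
$V^{3} = \left(7 - 2 \sqrt{2}\right)^{3}$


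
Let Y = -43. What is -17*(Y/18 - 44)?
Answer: 14195/18 ≈ 788.61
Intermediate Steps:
-17*(Y/18 - 44) = -17*(-43/18 - 44) = -17*(-835/18) = 14195/18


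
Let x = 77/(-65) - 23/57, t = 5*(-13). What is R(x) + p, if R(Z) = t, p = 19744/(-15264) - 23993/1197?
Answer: -608595/7049 ≈ -86.338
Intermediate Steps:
p = -150410/7049 (p = 19744*(-1/15264) - 23993*1/1197 = -617/477 - 23993/1197 = -150410/7049 ≈ -21.338)
t = -65
x = -5884/3705 (x = 77*(-1/65) - 23*1/57 = -77/65 - 23/57 = -5884/3705 ≈ -1.5881)
R(Z) = -65
R(x) + p = -65 - 150410/7049 = -608595/7049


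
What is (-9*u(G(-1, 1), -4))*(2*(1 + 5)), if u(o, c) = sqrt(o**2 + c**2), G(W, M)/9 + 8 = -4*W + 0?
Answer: -432*sqrt(82) ≈ -3911.9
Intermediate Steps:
G(W, M) = -72 - 36*W (G(W, M) = -72 + 9*(-4*W + 0) = -72 + 9*(-4*W) = -72 - 36*W)
u(o, c) = sqrt(c**2 + o**2)
(-9*u(G(-1, 1), -4))*(2*(1 + 5)) = (-9*sqrt((-4)**2 + (-72 - 36*(-1))**2))*(2*(1 + 5)) = (-9*sqrt(16 + (-72 + 36)**2))*(2*6) = -9*sqrt(16 + (-36)**2)*12 = -9*sqrt(16 + 1296)*12 = -36*sqrt(82)*12 = -432*sqrt(82)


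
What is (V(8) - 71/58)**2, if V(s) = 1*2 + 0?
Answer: 2025/3364 ≈ 0.60196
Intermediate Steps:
V(s) = 2 (V(s) = 2 + 0 = 2)
(V(8) - 71/58)**2 = (2 - 71/58)**2 = (45/58)**2 = 2025/3364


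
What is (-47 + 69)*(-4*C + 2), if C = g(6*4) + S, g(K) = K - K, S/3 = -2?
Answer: 572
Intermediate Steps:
S = -6 (S = 3*(-2) = -6)
g(K) = 0
C = -6 (C = 0 - 6 = -6)
(-47 + 69)*(-4*C + 2) = (-47 + 69)*(-4*(-6) + 2) = 22*(24 + 2) = 22*26 = 572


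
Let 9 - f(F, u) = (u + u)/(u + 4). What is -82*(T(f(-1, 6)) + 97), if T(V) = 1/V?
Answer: -310616/39 ≈ -7964.5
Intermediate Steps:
f(F, u) = 9 - 2*u/(4 + u) (f(F, u) = 9 - (u + u)/(u + 4) = 9 - 2*u/(4 + u))
T(V) = 1/V
-82*(T(f(-1, 6)) + 97) = -82*(1/((36 + 7*6)/(4 + 6)) + 97) = -82*(1/((36 + 42)/10) + 97) = -82*(1/((1/10)*78) + 97) = -82*(1/(39/5) + 97) = -82*(5/39 + 97) = -82*3788/39 = -310616/39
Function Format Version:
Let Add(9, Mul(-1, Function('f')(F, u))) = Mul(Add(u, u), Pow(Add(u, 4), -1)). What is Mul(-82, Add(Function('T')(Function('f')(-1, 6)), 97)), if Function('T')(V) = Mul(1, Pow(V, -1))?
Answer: Rational(-310616, 39) ≈ -7964.5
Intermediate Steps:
Function('f')(F, u) = Add(9, Mul(-2, u, Pow(Add(4, u), -1))) (Function('f')(F, u) = Add(9, Mul(-1, Mul(Add(u, u), Pow(Add(u, 4), -1)))) = Add(9, Mul(-1, Mul(Mul(2, u), Pow(Add(4, u), -1)))) = Add(9, Mul(-1, Mul(2, u, Pow(Add(4, u), -1)))) = Add(9, Mul(-2, u, Pow(Add(4, u), -1))))
Function('T')(V) = Pow(V, -1)
Mul(-82, Add(Function('T')(Function('f')(-1, 6)), 97)) = Mul(-82, Add(Pow(Mul(Pow(Add(4, 6), -1), Add(36, Mul(7, 6))), -1), 97)) = Mul(-82, Add(Pow(Mul(Pow(10, -1), Add(36, 42)), -1), 97)) = Mul(-82, Add(Pow(Mul(Rational(1, 10), 78), -1), 97)) = Mul(-82, Add(Pow(Rational(39, 5), -1), 97)) = Mul(-82, Add(Rational(5, 39), 97)) = Mul(-82, Rational(3788, 39)) = Rational(-310616, 39)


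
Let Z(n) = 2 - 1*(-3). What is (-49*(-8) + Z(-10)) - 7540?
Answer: -7143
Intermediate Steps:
Z(n) = 5 (Z(n) = 2 + 3 = 5)
(-49*(-8) + Z(-10)) - 7540 = (-49*(-8) + 5) - 7540 = (392 + 5) - 7540 = 397 - 7540 = -7143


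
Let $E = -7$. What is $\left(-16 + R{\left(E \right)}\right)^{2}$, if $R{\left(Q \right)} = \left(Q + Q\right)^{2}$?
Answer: $32400$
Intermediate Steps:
$R{\left(Q \right)} = 4 Q^{2}$ ($R{\left(Q \right)} = \left(2 Q\right)^{2} = 4 Q^{2}$)
$\left(-16 + R{\left(E \right)}\right)^{2} = \left(-16 + 4 \left(-7\right)^{2}\right)^{2} = \left(-16 + 4 \cdot 49\right)^{2} = \left(-16 + 196\right)^{2} = 180^{2} = 32400$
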